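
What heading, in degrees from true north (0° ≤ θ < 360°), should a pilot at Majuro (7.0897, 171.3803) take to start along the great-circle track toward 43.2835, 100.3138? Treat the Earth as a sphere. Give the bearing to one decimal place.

313.4°

Δλ = 100.3138 − 171.3803 = -71.0665°.
θ = atan2( sin Δλ · cos φ₂ , cos φ₁ · sin φ₂ − sin φ₁ · cos φ₂ · cos Δλ )
  = atan2(-0.68858, 0.65121) = -46.598° → normalised to [0°, 360°): 313.402°.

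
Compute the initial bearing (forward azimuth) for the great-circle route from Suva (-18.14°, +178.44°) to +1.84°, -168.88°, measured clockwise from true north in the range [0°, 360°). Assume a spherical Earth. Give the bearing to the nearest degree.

Δλ = -168.88 − 178.44 = -347.32°; wrapped into (−180°, 180°]: 12.68°.
θ = atan2( sin Δλ · cos φ₂ , cos φ₁ · sin φ₂ − sin φ₁ · cos φ₂ · cos Δλ )
  = atan2(0.21939, 0.33410) = 33.291° → normalised to [0°, 360°): 33.291°.

33°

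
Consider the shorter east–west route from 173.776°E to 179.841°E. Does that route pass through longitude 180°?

No

Signed shortest Δλ = ((179.841 − 173.776 + 180) mod 360) − 180 = 6.065°.
Going east by 6.065° from +173.776° reaches +179.841° without touching 180°.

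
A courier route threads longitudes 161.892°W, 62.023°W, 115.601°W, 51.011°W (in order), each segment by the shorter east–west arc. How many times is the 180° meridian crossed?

0

Leg 1: -161.892° → -62.023°, shortest Δλ = 99.869° (east) — does not cross 180°.
Leg 2: -62.023° → -115.601°, shortest Δλ = -53.578° (west) — does not cross 180°.
Leg 3: -115.601° → -51.011°, shortest Δλ = 64.59° (east) — does not cross 180°.
Total crossings: 0.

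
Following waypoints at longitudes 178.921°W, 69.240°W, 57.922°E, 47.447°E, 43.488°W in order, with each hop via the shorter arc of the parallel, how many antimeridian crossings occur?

0

Leg 1: -178.921° → -69.240°, shortest Δλ = 109.681° (east) — does not cross 180°.
Leg 2: -69.240° → +57.922°, shortest Δλ = 127.162° (east) — does not cross 180°.
Leg 3: +57.922° → +47.447°, shortest Δλ = -10.475° (west) — does not cross 180°.
Leg 4: +47.447° → -43.488°, shortest Δλ = -90.935° (west) — does not cross 180°.
Total crossings: 0.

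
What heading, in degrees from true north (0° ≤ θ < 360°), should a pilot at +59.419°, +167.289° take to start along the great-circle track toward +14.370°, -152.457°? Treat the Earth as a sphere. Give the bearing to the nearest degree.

129°

Δλ = -152.457 − 167.289 = -319.746°; wrapped into (−180°, 180°]: 40.254°.
θ = atan2( sin Δλ · cos φ₂ , cos φ₁ · sin φ₂ − sin φ₁ · cos φ₂ · cos Δλ )
  = atan2(0.62596, -0.51022) = 129.183° → normalised to [0°, 360°): 129.183°.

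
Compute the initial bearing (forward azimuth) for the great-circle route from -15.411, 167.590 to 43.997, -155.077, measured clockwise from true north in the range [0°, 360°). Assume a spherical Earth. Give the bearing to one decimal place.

28.0°

Δλ = -155.077 − 167.590 = -322.667°; wrapped into (−180°, 180°]: 37.333°.
θ = atan2( sin Δλ · cos φ₂ , cos φ₁ · sin φ₂ − sin φ₁ · cos φ₂ · cos Δλ )
  = atan2(0.43626, 0.82165) = 27.967° → normalised to [0°, 360°): 27.967°.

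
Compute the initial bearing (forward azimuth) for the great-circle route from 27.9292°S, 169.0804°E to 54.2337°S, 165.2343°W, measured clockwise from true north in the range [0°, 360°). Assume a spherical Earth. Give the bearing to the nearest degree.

152°

Δλ = -165.2343 − 169.0804 = -334.3147°; wrapped into (−180°, 180°]: 25.6853°.
θ = atan2( sin Δλ · cos φ₂ , cos φ₁ · sin φ₂ − sin φ₁ · cos φ₂ · cos Δλ )
  = atan2(0.25333, -0.47019) = 151.685° → normalised to [0°, 360°): 151.685°.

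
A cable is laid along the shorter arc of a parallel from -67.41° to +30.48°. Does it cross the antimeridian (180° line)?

No

Signed shortest Δλ = ((30.48 − -67.41 + 180) mod 360) − 180 = 97.89°.
Going east by 97.89° from -67.41° reaches +30.48° without touching 180°.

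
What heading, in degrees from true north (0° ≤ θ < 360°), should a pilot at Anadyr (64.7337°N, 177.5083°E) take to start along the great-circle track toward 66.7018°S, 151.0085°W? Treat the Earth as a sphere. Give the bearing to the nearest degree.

Δλ = -151.0085 − 177.5083 = -328.5168°; wrapped into (−180°, 180°]: 31.4832°.
θ = atan2( sin Δλ · cos φ₂ , cos φ₁ · sin φ₂ − sin φ₁ · cos φ₂ · cos Δλ )
  = atan2(0.20656, -0.69705) = 163.494° → normalised to [0°, 360°): 163.494°.

163°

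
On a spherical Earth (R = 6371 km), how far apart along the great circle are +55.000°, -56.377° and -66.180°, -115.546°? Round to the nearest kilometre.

Δλ = -115.546 − -56.377 = -59.169°.
Δφ = -66.180 − 55.000 = -121.180°.
a = sin²(Δφ/2) + cos φ₁ · cos φ₂ · sin²(Δλ/2) = 0.815327.
c = 2·atan2(√a, √(1−a)) = 2.25319 rad → d = 6371·c ≈ 14355.09 km.

14355 km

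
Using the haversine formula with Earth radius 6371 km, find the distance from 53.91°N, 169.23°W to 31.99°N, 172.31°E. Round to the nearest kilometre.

2844 km

Δλ = 172.31 − -169.23 = 341.54°; wrapped into (−180°, 180°]: -18.46°.
Δφ = 31.99 − 53.91 = -21.92°.
a = sin²(Δφ/2) + cos φ₁ · cos φ₂ · sin²(Δλ/2) = 0.049001.
c = 2·atan2(√a, √(1−a)) = 0.44642 rad → d = 6371·c ≈ 2844.14 km.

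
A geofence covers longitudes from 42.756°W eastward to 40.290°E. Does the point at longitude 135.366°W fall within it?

Band width going east from -42.756° to +40.290°: ((40.290 − -42.756) mod 360) = 83.046°.
Offset of -135.366° east of the west edge: ((-135.366 − -42.756) mod 360) = 267.390°.
267.390° > 83.046° ⇒ outside.

No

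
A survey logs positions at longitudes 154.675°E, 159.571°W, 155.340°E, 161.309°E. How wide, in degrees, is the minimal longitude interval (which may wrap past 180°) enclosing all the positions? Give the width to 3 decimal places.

Sort the longitudes: -159.571°, +154.675°, +155.340°, +161.309°.
Eastward gaps between consecutive values (wrapping around): 314.246°, 0.665°, 5.969°, 39.120°.
Largest gap = 314.246° ⇒ minimal covering band is its complement: 360° − 314.246° = 45.754°.
Band runs from +154.675° eastward to -159.571°, crossing the antimeridian.

45.754°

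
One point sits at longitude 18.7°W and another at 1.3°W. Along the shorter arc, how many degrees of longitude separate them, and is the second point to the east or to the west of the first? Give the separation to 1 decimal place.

Raw difference: -1.3 − -18.7 = 17.4°.
Normalise into (−180°, 180°]: 17.4° stays 17.4°.
Positive ⇒ the second point lies to the east; separation 17.4°.

17.4° east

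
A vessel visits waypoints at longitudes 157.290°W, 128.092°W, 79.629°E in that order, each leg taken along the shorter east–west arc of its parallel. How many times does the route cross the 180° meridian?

Leg 1: -157.290° → -128.092°, shortest Δλ = 29.198° (east) — does not cross 180°.
Leg 2: -128.092° → +79.629°, shortest Δλ = -152.279° (west) — crosses 180°.
Total crossings: 1.

1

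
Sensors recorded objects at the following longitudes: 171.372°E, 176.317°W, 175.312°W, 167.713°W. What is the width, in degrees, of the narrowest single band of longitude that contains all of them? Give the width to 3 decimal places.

Sort the longitudes: -176.317°, -175.312°, -167.713°, +171.372°.
Eastward gaps between consecutive values (wrapping around): 1.005°, 7.599°, 339.085°, 12.311°.
Largest gap = 339.085° ⇒ minimal covering band is its complement: 360° − 339.085° = 20.915°.
Band runs from +171.372° eastward to -167.713°, crossing the antimeridian.

20.915°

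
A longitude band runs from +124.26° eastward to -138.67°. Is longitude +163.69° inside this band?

Band width going east from +124.26° to -138.67°: ((-138.67 − 124.26) mod 360) = 97.07°.
Offset of +163.69° east of the west edge: ((163.69 − 124.26) mod 360) = 39.43°.
39.43° ≤ 97.07° ⇒ inside.

Yes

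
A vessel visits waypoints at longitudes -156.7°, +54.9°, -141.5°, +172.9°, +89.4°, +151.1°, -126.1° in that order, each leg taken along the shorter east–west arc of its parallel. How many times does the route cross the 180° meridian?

Leg 1: -156.7° → +54.9°, shortest Δλ = -148.4° (west) — crosses 180°.
Leg 2: +54.9° → -141.5°, shortest Δλ = 163.6° (east) — crosses 180°.
Leg 3: -141.5° → +172.9°, shortest Δλ = -45.6° (west) — crosses 180°.
Leg 4: +172.9° → +89.4°, shortest Δλ = -83.5° (west) — does not cross 180°.
Leg 5: +89.4° → +151.1°, shortest Δλ = 61.7° (east) — does not cross 180°.
Leg 6: +151.1° → -126.1°, shortest Δλ = 82.8° (east) — crosses 180°.
Total crossings: 4.

4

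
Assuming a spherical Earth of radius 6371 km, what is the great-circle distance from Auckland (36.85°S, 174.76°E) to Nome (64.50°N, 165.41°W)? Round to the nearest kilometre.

Δλ = -165.41 − 174.76 = -340.17°; wrapped into (−180°, 180°]: 19.83°.
Δφ = 64.50 − -36.85 = 101.35°.
a = sin²(Δφ/2) + cos φ₁ · cos φ₂ · sin²(Δλ/2) = 0.608615.
c = 2·atan2(√a, √(1−a)) = 1.78977 rad → d = 6371·c ≈ 11402.63 km.

11403 km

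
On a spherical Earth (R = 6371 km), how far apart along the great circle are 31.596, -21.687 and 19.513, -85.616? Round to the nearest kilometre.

Δλ = -85.616 − -21.687 = -63.929°.
Δφ = 19.513 − 31.596 = -12.083°.
a = sin²(Δφ/2) + cos φ₁ · cos φ₂ · sin²(Δλ/2) = 0.236080.
c = 2·atan2(√a, √(1−a)) = 1.01474 rad → d = 6371·c ≈ 6464.92 km.

6465 km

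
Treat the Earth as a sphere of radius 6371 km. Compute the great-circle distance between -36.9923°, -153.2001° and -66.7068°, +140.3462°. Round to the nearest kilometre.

5254 km

Δλ = 140.3462 − -153.2001 = 293.5463°; wrapped into (−180°, 180°]: -66.4537°.
Δφ = -66.7068 − -36.9923 = -29.7145°.
a = sin²(Δφ/2) + cos φ₁ · cos φ₂ · sin²(Δλ/2) = 0.160580.
c = 2·atan2(√a, √(1−a)) = 0.82461 rad → d = 6371·c ≈ 5253.62 km.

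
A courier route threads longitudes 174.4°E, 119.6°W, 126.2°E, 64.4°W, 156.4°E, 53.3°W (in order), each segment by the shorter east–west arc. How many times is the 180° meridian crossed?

5

Leg 1: +174.4° → -119.6°, shortest Δλ = 66.0° (east) — crosses 180°.
Leg 2: -119.6° → +126.2°, shortest Δλ = -114.2° (west) — crosses 180°.
Leg 3: +126.2° → -64.4°, shortest Δλ = 169.4° (east) — crosses 180°.
Leg 4: -64.4° → +156.4°, shortest Δλ = -139.2° (west) — crosses 180°.
Leg 5: +156.4° → -53.3°, shortest Δλ = 150.3° (east) — crosses 180°.
Total crossings: 5.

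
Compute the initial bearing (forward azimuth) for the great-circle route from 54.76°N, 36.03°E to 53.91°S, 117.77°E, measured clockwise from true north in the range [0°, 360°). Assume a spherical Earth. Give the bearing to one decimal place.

Δλ = 117.77 − 36.03 = 81.74°.
θ = atan2( sin Δλ · cos φ₂ , cos φ₁ · sin φ₂ − sin φ₁ · cos φ₂ · cos Δλ )
  = atan2(0.58294, -0.53539) = 132.565° → normalised to [0°, 360°): 132.565°.

132.6°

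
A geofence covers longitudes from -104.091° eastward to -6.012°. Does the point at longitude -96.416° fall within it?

Band width going east from -104.091° to -6.012°: ((-6.012 − -104.091) mod 360) = 98.079°.
Offset of -96.416° east of the west edge: ((-96.416 − -104.091) mod 360) = 7.675°.
7.675° ≤ 98.079° ⇒ inside.

Yes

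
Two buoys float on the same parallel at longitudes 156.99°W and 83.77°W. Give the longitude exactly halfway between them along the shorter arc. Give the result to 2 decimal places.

120.38°W

Signed shortest Δλ from -156.99° to -83.77° is +73.22°.
Midpoint longitude = -156.99° + (+73.22°)/2 = -156.99° + 36.61° = -120.38°.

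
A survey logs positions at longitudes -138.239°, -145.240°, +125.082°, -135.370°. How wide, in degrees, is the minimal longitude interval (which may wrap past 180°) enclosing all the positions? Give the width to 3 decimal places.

Sort the longitudes: -145.240°, -138.239°, -135.370°, +125.082°.
Eastward gaps between consecutive values (wrapping around): 7.001°, 2.869°, 260.452°, 89.678°.
Largest gap = 260.452° ⇒ minimal covering band is its complement: 360° − 260.452° = 99.548°.
Band runs from +125.082° eastward to -135.370°, crossing the antimeridian.

99.548°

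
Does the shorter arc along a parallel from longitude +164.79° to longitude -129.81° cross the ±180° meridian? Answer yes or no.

Naïve |-129.81 − 164.79| = 294.6° > 180°, so the shorter arc goes the other way round — across 180°.
Signed shortest Δλ = ((-129.81 − 164.79 + 180) mod 360) − 180 = 65.4°.
Going east by 65.4° from +164.79° passes through 180° before reaching -129.81°.

Yes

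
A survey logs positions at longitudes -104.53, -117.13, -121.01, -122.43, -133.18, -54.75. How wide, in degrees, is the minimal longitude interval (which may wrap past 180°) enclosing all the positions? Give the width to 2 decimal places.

78.43°

Sort the longitudes: -133.18°, -122.43°, -121.01°, -117.13°, -104.53°, -54.75°.
Eastward gaps between consecutive values (wrapping around): 10.75°, 1.42°, 3.88°, 12.60°, 49.78°, 281.57°.
Largest gap = 281.57° ⇒ minimal covering band is its complement: 360° − 281.57° = 78.43°.
Band runs from -133.18° eastward to -54.75°.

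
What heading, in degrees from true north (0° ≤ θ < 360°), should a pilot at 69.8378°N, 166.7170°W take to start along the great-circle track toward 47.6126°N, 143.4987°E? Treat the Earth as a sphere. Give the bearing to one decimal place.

253.3°

Δλ = 143.4987 − -166.7170 = 310.2157°; wrapped into (−180°, 180°]: -49.7843°.
θ = atan2( sin Δλ · cos φ₂ , cos φ₁ · sin φ₂ − sin φ₁ · cos φ₂ · cos Δλ )
  = atan2(-0.51479, -0.15402) = -106.656° → normalised to [0°, 360°): 253.344°.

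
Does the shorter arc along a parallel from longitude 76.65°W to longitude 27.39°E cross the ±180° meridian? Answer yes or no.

No

Signed shortest Δλ = ((27.39 − -76.65 + 180) mod 360) − 180 = 104.04°.
Going east by 104.04° from -76.65° reaches +27.39° without touching 180°.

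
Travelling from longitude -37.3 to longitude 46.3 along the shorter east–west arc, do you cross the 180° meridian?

Signed shortest Δλ = ((46.3 − -37.3 + 180) mod 360) − 180 = 83.6°.
Going east by 83.6° from -37.3° reaches +46.3° without touching 180°.

No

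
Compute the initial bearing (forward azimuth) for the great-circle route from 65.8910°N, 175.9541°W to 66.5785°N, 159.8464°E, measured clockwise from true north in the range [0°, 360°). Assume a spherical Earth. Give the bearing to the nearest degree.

285°

Δλ = 159.8464 − -175.9541 = 335.8005°; wrapped into (−180°, 180°]: -24.1995°.
θ = atan2( sin Δλ · cos φ₂ , cos φ₁ · sin φ₂ − sin φ₁ · cos φ₂ · cos Δλ )
  = atan2(-0.16294, 0.04388) = -74.927° → normalised to [0°, 360°): 285.073°.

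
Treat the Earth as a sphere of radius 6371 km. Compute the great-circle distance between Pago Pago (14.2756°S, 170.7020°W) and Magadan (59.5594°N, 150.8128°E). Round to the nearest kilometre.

Δλ = 150.8128 − -170.7020 = 321.5148°; wrapped into (−180°, 180°]: -38.4852°.
Δφ = 59.5594 − -14.2756 = 73.8350°.
a = sin²(Δφ/2) + cos φ₁ · cos φ₂ · sin²(Δλ/2) = 0.414128.
c = 2·atan2(√a, √(1−a)) = 1.39820 rad → d = 6371·c ≈ 8907.91 km.

8908 km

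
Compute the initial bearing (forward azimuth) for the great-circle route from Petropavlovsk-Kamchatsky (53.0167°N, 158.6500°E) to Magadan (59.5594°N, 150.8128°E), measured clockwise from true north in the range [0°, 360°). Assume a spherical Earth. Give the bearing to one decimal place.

Δλ = 150.8128 − 158.6500 = -7.8372°.
θ = atan2( sin Δλ · cos φ₂ , cos φ₁ · sin φ₂ − sin φ₁ · cos φ₂ · cos Δλ )
  = atan2(-0.06909, 0.11772) = -30.406° → normalised to [0°, 360°): 329.594°.

329.6°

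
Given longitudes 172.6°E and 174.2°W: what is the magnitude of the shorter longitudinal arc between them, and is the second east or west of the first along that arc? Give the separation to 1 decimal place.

Raw difference: -174.2 − 172.6 = -346.8°.
Normalise into (−180°, 180°]: -346.8° + 360° = 13.2°.
Positive ⇒ the second point lies to the east; separation 13.2°.

13.2° east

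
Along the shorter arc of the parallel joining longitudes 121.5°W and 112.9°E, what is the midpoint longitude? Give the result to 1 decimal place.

Signed shortest Δλ from -121.5° to +112.9° is -125.6°.
Midpoint longitude = -121.5° + (-125.6°)/2 = -121.5° − 62.8° = -184.3°.
Normalise into (−180°, 180°]: +175.7°.
(The naïve average (-121.5 + +112.9)/2 = -4.3° is on the wrong side of the globe.)

175.7°E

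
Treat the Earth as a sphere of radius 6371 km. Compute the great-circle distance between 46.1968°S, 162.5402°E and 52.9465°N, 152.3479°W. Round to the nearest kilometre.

11826 km

Δλ = -152.3479 − 162.5402 = -314.8881°; wrapped into (−180°, 180°]: 45.1119°.
Δφ = 52.9465 − -46.1968 = 99.1433°.
a = sin²(Δφ/2) + cos φ₁ · cos φ₂ · sin²(Δλ/2) = 0.640821.
c = 2·atan2(√a, √(1−a)) = 1.85630 rad → d = 6371·c ≈ 11826.49 km.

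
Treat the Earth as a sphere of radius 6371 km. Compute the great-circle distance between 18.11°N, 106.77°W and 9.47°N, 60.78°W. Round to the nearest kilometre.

5045 km

Δλ = -60.78 − -106.77 = 45.99°.
Δφ = 9.47 − 18.11 = -8.64°.
a = sin²(Δφ/2) + cos φ₁ · cos φ₂ · sin²(Δλ/2) = 0.148745.
c = 2·atan2(√a, √(1−a)) = 0.79188 rad → d = 6371·c ≈ 5045.06 km.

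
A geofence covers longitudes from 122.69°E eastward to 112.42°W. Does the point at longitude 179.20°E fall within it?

Band width going east from +122.69° to -112.42°: ((-112.42 − 122.69) mod 360) = 124.89°.
Offset of +179.20° east of the west edge: ((179.20 − 122.69) mod 360) = 56.51°.
56.51° ≤ 124.89° ⇒ inside.

Yes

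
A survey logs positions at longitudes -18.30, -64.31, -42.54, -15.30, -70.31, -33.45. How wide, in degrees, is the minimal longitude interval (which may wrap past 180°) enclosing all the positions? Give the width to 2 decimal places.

55.01°

Sort the longitudes: -70.31°, -64.31°, -42.54°, -33.45°, -18.30°, -15.30°.
Eastward gaps between consecutive values (wrapping around): 6.00°, 21.77°, 9.09°, 15.15°, 3.00°, 304.99°.
Largest gap = 304.99° ⇒ minimal covering band is its complement: 360° − 304.99° = 55.01°.
Band runs from -70.31° eastward to -15.30°.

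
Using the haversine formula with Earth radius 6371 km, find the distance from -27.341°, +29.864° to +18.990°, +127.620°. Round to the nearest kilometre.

11702 km

Δλ = 127.620 − 29.864 = 97.756°.
Δφ = 18.990 − -27.341 = 46.331°.
a = sin²(Δφ/2) + cos φ₁ · cos φ₂ · sin²(Δλ/2) = 0.631404.
c = 2·atan2(√a, √(1−a)) = 1.83673 rad → d = 6371·c ≈ 11701.79 km.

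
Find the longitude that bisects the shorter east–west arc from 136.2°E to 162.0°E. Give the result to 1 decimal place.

149.1°E

Signed shortest Δλ from +136.2° to +162.0° is +25.8°.
Midpoint longitude = +136.2° + (+25.8°)/2 = +136.2° + 12.9° = +149.1°.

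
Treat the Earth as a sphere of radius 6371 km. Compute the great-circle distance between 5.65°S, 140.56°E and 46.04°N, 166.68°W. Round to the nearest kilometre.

Δλ = -166.68 − 140.56 = -307.24°; wrapped into (−180°, 180°]: 52.76°.
Δφ = 46.04 − -5.65 = 51.69°.
a = sin²(Δφ/2) + cos φ₁ · cos φ₂ · sin²(Δλ/2) = 0.326418.
c = 2·atan2(√a, √(1−a)) = 1.21625 rad → d = 6371·c ≈ 7748.74 km.

7749 km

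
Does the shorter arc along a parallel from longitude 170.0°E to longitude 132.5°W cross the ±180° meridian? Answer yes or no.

Yes

Naïve |-132.5 − 170.0| = 302.5° > 180°, so the shorter arc goes the other way round — across 180°.
Signed shortest Δλ = ((-132.5 − 170.0 + 180) mod 360) − 180 = 57.5°.
Going east by 57.5° from +170.0° passes through 180° before reaching -132.5°.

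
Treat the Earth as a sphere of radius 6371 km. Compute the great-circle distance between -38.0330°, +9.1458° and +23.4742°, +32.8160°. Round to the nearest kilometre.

7272 km

Δλ = 32.8160 − 9.1458 = 23.6702°.
Δφ = 23.4742 − -38.0330 = 61.5072°.
a = sin²(Δφ/2) + cos φ₁ · cos φ₂ · sin²(Δλ/2) = 0.291866.
c = 2·atan2(√a, √(1−a)) = 1.14146 rad → d = 6371·c ≈ 7272.24 km.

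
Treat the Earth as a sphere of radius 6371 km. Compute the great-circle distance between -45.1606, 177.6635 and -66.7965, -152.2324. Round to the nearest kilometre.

2987 km

Δλ = -152.2324 − 177.6635 = -329.8959°; wrapped into (−180°, 180°]: 30.1041°.
Δφ = -66.7965 − -45.1606 = -21.6359°.
a = sin²(Δφ/2) + cos φ₁ · cos φ₂ · sin²(Δλ/2) = 0.053964.
c = 2·atan2(√a, √(1−a)) = 0.46889 rad → d = 6371·c ≈ 2987.27 km.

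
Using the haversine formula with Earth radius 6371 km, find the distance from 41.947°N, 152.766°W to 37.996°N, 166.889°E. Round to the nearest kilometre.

3434 km

Δλ = 166.889 − -152.766 = 319.655°; wrapped into (−180°, 180°]: -40.345°.
Δφ = 37.996 − 41.947 = -3.951°.
a = sin²(Δφ/2) + cos φ₁ · cos φ₂ · sin²(Δλ/2) = 0.070890.
c = 2·atan2(√a, √(1−a)) = 0.53901 rad → d = 6371·c ≈ 3434.01 km.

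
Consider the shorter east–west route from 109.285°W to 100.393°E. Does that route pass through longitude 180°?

Naïve |100.393 − -109.285| = 209.678° > 180°, so the shorter arc goes the other way round — across 180°.
Signed shortest Δλ = ((100.393 − -109.285 + 180) mod 360) − 180 = -150.322°.
Going west by 150.322° from -109.285° passes through 180° before reaching +100.393°.

Yes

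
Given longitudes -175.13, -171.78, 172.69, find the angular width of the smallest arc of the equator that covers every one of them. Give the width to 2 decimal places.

15.53°

Sort the longitudes: -175.13°, -171.78°, +172.69°.
Eastward gaps between consecutive values (wrapping around): 3.35°, 344.47°, 12.18°.
Largest gap = 344.47° ⇒ minimal covering band is its complement: 360° − 344.47° = 15.53°.
Band runs from +172.69° eastward to -171.78°, crossing the antimeridian.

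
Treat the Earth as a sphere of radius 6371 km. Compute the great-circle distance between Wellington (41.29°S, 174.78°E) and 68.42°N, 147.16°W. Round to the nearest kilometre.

12602 km

Δλ = -147.16 − 174.78 = -321.94°; wrapped into (−180°, 180°]: 38.06°.
Δφ = 68.42 − -41.29 = 109.71°.
a = sin²(Δφ/2) + cos φ₁ · cos φ₂ · sin²(Δλ/2) = 0.698011.
c = 2·atan2(√a, √(1−a)) = 1.97798 rad → d = 6371·c ≈ 12601.70 km.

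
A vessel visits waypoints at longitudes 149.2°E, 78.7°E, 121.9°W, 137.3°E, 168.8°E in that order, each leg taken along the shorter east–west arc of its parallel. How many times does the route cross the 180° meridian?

2

Leg 1: +149.2° → +78.7°, shortest Δλ = -70.5° (west) — does not cross 180°.
Leg 2: +78.7° → -121.9°, shortest Δλ = 159.4° (east) — crosses 180°.
Leg 3: -121.9° → +137.3°, shortest Δλ = -100.8° (west) — crosses 180°.
Leg 4: +137.3° → +168.8°, shortest Δλ = 31.5° (east) — does not cross 180°.
Total crossings: 2.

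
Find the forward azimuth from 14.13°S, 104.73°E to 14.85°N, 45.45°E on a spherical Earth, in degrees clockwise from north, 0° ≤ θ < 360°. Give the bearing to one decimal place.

Δλ = 45.45 − 104.73 = -59.28°.
θ = atan2( sin Δλ · cos φ₂ , cos φ₁ · sin φ₂ − sin φ₁ · cos φ₂ · cos Δλ )
  = atan2(-0.83096, 0.36908) = -66.051° → normalised to [0°, 360°): 293.949°.

293.9°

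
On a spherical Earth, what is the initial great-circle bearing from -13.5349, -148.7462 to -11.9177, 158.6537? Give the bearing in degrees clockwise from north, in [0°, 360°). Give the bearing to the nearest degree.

Δλ = 158.6537 − -148.7462 = 307.3999°; wrapped into (−180°, 180°]: -52.6001°.
θ = atan2( sin Δλ · cos φ₂ , cos φ₁ · sin φ₂ − sin φ₁ · cos φ₂ · cos Δλ )
  = atan2(-0.77729, -0.06169) = -94.538° → normalised to [0°, 360°): 265.462°.

265°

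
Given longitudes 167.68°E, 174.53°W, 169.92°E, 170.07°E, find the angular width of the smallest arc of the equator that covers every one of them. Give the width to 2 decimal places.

17.79°

Sort the longitudes: -174.53°, +167.68°, +169.92°, +170.07°.
Eastward gaps between consecutive values (wrapping around): 342.21°, 2.24°, 0.15°, 15.40°.
Largest gap = 342.21° ⇒ minimal covering band is its complement: 360° − 342.21° = 17.79°.
Band runs from +167.68° eastward to -174.53°, crossing the antimeridian.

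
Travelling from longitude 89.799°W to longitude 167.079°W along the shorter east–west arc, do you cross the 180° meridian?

No

Signed shortest Δλ = ((-167.079 − -89.799 + 180) mod 360) − 180 = -77.28°.
Going west by 77.28° from -89.799° reaches -167.079° without touching 180°.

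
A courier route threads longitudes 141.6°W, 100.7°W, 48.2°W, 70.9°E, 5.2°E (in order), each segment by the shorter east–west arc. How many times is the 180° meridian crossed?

Leg 1: -141.6° → -100.7°, shortest Δλ = 40.9° (east) — does not cross 180°.
Leg 2: -100.7° → -48.2°, shortest Δλ = 52.5° (east) — does not cross 180°.
Leg 3: -48.2° → +70.9°, shortest Δλ = 119.1° (east) — does not cross 180°.
Leg 4: +70.9° → +5.2°, shortest Δλ = -65.7° (west) — does not cross 180°.
Total crossings: 0.

0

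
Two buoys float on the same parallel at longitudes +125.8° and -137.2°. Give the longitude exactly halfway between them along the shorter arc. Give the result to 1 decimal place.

+174.3°

Signed shortest Δλ from +125.8° to -137.2° is +97.0°.
Midpoint longitude = +125.8° + (+97.0°)/2 = +125.8° + 48.5° = +174.3°.
(The naïve average (+125.8 + -137.2)/2 = -5.7° is on the wrong side of the globe.)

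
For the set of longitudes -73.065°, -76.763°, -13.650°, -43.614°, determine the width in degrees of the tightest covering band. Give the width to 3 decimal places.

63.113°

Sort the longitudes: -76.763°, -73.065°, -43.614°, -13.650°.
Eastward gaps between consecutive values (wrapping around): 3.698°, 29.451°, 29.964°, 296.887°.
Largest gap = 296.887° ⇒ minimal covering band is its complement: 360° − 296.887° = 63.113°.
Band runs from -76.763° eastward to -13.650°.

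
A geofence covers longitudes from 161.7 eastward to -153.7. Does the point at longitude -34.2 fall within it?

Band width going east from +161.7° to -153.7°: ((-153.7 − 161.7) mod 360) = 44.6°.
Offset of -34.2° east of the west edge: ((-34.2 − 161.7) mod 360) = 164.1°.
164.1° > 44.6° ⇒ outside.

No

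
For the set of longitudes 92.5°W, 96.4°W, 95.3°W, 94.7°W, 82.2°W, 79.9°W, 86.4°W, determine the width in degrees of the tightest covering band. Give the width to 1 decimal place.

16.5°

Sort the longitudes: -96.4°, -95.3°, -94.7°, -92.5°, -86.4°, -82.2°, -79.9°.
Eastward gaps between consecutive values (wrapping around): 1.1°, 0.6°, 2.2°, 6.1°, 4.2°, 2.3°, 343.5°.
Largest gap = 343.5° ⇒ minimal covering band is its complement: 360° − 343.5° = 16.5°.
Band runs from -96.4° eastward to -79.9°.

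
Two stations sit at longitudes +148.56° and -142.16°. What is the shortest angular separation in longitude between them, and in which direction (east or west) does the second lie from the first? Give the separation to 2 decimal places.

69.28° east

Raw difference: -142.16 − 148.56 = -290.72°.
Normalise into (−180°, 180°]: -290.72° + 360° = 69.28°.
Positive ⇒ the second point lies to the east; separation 69.28°.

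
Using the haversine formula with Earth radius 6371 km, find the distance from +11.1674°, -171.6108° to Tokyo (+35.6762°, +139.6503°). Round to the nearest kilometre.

5595 km

Δλ = 139.6503 − -171.6108 = 311.2611°; wrapped into (−180°, 180°]: -48.7389°.
Δφ = 35.6762 − 11.1674 = 24.5088°.
a = sin²(Δφ/2) + cos φ₁ · cos φ₂ · sin²(Δλ/2) = 0.180734.
c = 2·atan2(√a, √(1−a)) = 0.87821 rad → d = 6371·c ≈ 5595.07 km.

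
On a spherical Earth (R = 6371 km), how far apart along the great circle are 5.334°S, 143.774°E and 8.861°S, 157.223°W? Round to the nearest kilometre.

Δλ = -157.223 − 143.774 = -300.997°; wrapped into (−180°, 180°]: 59.003°.
Δφ = -8.861 − -5.334 = -3.527°.
a = sin²(Δφ/2) + cos φ₁ · cos φ₂ · sin²(Δλ/2) = 0.239519.
c = 2·atan2(√a, √(1−a)) = 1.02282 rad → d = 6371·c ≈ 6516.37 km.

6516 km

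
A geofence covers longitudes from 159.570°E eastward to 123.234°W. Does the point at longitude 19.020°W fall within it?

No

Band width going east from +159.570° to -123.234°: ((-123.234 − 159.570) mod 360) = 77.196°.
Offset of -19.020° east of the west edge: ((-19.020 − 159.570) mod 360) = 181.410°.
181.410° > 77.196° ⇒ outside.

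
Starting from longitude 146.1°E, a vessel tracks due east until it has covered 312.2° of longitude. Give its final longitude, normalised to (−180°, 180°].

98.3°E

Start at +146.1°; shift +312.2° → +458.3°.
+458.3° lies outside (−180°, 180°]; subtract 360° → +98.3°.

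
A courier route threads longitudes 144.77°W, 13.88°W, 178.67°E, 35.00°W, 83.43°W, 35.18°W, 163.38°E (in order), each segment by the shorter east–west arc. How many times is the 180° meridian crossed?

Leg 1: -144.77° → -13.88°, shortest Δλ = 130.89° (east) — does not cross 180°.
Leg 2: -13.88° → +178.67°, shortest Δλ = -167.45° (west) — crosses 180°.
Leg 3: +178.67° → -35.00°, shortest Δλ = 146.33° (east) — crosses 180°.
Leg 4: -35.00° → -83.43°, shortest Δλ = -48.43° (west) — does not cross 180°.
Leg 5: -83.43° → -35.18°, shortest Δλ = 48.25° (east) — does not cross 180°.
Leg 6: -35.18° → +163.38°, shortest Δλ = -161.44° (west) — crosses 180°.
Total crossings: 3.

3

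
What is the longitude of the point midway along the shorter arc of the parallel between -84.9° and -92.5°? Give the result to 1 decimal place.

Signed shortest Δλ from -84.9° to -92.5° is -7.6°.
Midpoint longitude = -84.9° + (-7.6°)/2 = -84.9° − 3.8° = -88.7°.

-88.7°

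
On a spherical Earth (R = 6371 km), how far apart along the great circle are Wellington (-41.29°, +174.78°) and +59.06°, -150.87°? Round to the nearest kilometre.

11598 km

Δλ = -150.87 − 174.78 = -325.65°; wrapped into (−180°, 180°]: 34.35°.
Δφ = 59.06 − -41.29 = 100.35°.
a = sin²(Δφ/2) + cos φ₁ · cos φ₂ · sin²(Δλ/2) = 0.623516.
c = 2·atan2(√a, √(1−a)) = 1.82041 rad → d = 6371·c ≈ 11597.84 km.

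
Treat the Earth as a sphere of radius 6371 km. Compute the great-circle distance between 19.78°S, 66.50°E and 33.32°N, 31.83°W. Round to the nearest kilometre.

Δλ = -31.83 − 66.50 = -98.33°.
Δφ = 33.32 − -19.78 = 53.10°.
a = sin²(Δφ/2) + cos φ₁ · cos φ₂ · sin²(Δλ/2) = 0.649905.
c = 2·atan2(√a, √(1−a)) = 1.87529 rad → d = 6371·c ≈ 11947.47 km.

11947 km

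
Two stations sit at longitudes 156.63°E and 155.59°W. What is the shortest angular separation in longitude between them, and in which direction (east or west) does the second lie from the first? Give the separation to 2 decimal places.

47.78° east

Raw difference: -155.59 − 156.63 = -312.22°.
Normalise into (−180°, 180°]: -312.22° + 360° = 47.78°.
Positive ⇒ the second point lies to the east; separation 47.78°.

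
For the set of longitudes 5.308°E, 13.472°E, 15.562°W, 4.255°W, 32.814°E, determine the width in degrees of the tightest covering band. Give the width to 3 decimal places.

48.376°

Sort the longitudes: -15.562°, -4.255°, +5.308°, +13.472°, +32.814°.
Eastward gaps between consecutive values (wrapping around): 11.307°, 9.563°, 8.164°, 19.342°, 311.624°.
Largest gap = 311.624° ⇒ minimal covering band is its complement: 360° − 311.624° = 48.376°.
Band runs from -15.562° eastward to +32.814°.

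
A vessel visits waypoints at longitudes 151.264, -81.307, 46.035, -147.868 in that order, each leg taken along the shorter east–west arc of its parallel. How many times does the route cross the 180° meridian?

2

Leg 1: +151.264° → -81.307°, shortest Δλ = 127.429° (east) — crosses 180°.
Leg 2: -81.307° → +46.035°, shortest Δλ = 127.342° (east) — does not cross 180°.
Leg 3: +46.035° → -147.868°, shortest Δλ = 166.097° (east) — crosses 180°.
Total crossings: 2.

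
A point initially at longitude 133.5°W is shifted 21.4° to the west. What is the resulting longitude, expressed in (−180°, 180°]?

154.9°W

Start at -133.5°; shift −21.4° → -154.9°.
-154.9° already lies in (−180°, 180°].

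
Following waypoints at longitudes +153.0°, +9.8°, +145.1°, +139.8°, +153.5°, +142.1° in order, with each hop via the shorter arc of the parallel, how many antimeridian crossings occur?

0

Leg 1: +153.0° → +9.8°, shortest Δλ = -143.2° (west) — does not cross 180°.
Leg 2: +9.8° → +145.1°, shortest Δλ = 135.3° (east) — does not cross 180°.
Leg 3: +145.1° → +139.8°, shortest Δλ = -5.3° (west) — does not cross 180°.
Leg 4: +139.8° → +153.5°, shortest Δλ = 13.7° (east) — does not cross 180°.
Leg 5: +153.5° → +142.1°, shortest Δλ = -11.4° (west) — does not cross 180°.
Total crossings: 0.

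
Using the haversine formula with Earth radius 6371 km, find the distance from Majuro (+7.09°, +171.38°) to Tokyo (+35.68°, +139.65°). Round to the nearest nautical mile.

2447 nmi

Δλ = 139.65 − 171.38 = -31.73°.
Δφ = 35.68 − 7.09 = 28.59°.
a = sin²(Δφ/2) + cos φ₁ · cos φ₂ · sin²(Δλ/2) = 0.121206.
c = 2·atan2(√a, √(1−a)) = 0.71119 rad → d = 6371·c ≈ 4530.98 km ≈ 2446.53 nmi.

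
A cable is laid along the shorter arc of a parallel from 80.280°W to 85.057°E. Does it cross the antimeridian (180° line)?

Signed shortest Δλ = ((85.057 − -80.280 + 180) mod 360) − 180 = 165.337°.
Going east by 165.337° from -80.280° reaches +85.057° without touching 180°.

No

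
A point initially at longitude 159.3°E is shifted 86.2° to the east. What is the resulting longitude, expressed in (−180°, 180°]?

114.5°W

Start at +159.3°; shift +86.2° → +245.5°.
+245.5° lies outside (−180°, 180°]; subtract 360° → -114.5°.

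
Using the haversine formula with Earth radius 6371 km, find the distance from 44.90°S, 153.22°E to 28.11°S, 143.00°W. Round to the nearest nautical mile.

3153 nmi

Δλ = -143.00 − 153.22 = -296.22°; wrapped into (−180°, 180°]: 63.78°.
Δφ = -28.11 − -44.90 = 16.79°.
a = sin²(Δφ/2) + cos φ₁ · cos φ₂ · sin²(Δλ/2) = 0.195687.
c = 2·atan2(√a, √(1−a)) = 0.91647 rad → d = 6371·c ≈ 5838.83 km ≈ 3152.71 nmi.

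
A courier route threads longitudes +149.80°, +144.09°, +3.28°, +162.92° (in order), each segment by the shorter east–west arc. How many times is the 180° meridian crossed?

Leg 1: +149.80° → +144.09°, shortest Δλ = -5.71° (west) — does not cross 180°.
Leg 2: +144.09° → +3.28°, shortest Δλ = -140.81° (west) — does not cross 180°.
Leg 3: +3.28° → +162.92°, shortest Δλ = 159.64° (east) — does not cross 180°.
Total crossings: 0.

0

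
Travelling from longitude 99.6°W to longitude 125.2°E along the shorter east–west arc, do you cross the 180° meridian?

Yes

Naïve |125.2 − -99.6| = 224.8° > 180°, so the shorter arc goes the other way round — across 180°.
Signed shortest Δλ = ((125.2 − -99.6 + 180) mod 360) − 180 = -135.2°.
Going west by 135.2° from -99.6° passes through 180° before reaching +125.2°.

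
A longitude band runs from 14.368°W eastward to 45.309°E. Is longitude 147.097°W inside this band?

Band width going east from -14.368° to +45.309°: ((45.309 − -14.368) mod 360) = 59.677°.
Offset of -147.097° east of the west edge: ((-147.097 − -14.368) mod 360) = 227.271°.
227.271° > 59.677° ⇒ outside.

No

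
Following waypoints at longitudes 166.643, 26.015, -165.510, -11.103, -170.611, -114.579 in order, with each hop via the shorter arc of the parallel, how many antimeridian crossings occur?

Leg 1: +166.643° → +26.015°, shortest Δλ = -140.628° (west) — does not cross 180°.
Leg 2: +26.015° → -165.510°, shortest Δλ = 168.475° (east) — crosses 180°.
Leg 3: -165.510° → -11.103°, shortest Δλ = 154.407° (east) — does not cross 180°.
Leg 4: -11.103° → -170.611°, shortest Δλ = -159.508° (west) — does not cross 180°.
Leg 5: -170.611° → -114.579°, shortest Δλ = 56.032° (east) — does not cross 180°.
Total crossings: 1.

1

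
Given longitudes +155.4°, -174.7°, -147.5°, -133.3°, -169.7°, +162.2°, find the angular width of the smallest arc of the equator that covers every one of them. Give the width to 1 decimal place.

71.3°

Sort the longitudes: -174.7°, -169.7°, -147.5°, -133.3°, +155.4°, +162.2°.
Eastward gaps between consecutive values (wrapping around): 5.0°, 22.2°, 14.2°, 288.7°, 6.8°, 23.1°.
Largest gap = 288.7° ⇒ minimal covering band is its complement: 360° − 288.7° = 71.3°.
Band runs from +155.4° eastward to -133.3°, crossing the antimeridian.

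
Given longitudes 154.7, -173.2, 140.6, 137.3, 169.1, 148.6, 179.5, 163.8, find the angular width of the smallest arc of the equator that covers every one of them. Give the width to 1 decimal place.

Sort the longitudes: -173.2°, +137.3°, +140.6°, +148.6°, +154.7°, +163.8°, +169.1°, +179.5°.
Eastward gaps between consecutive values (wrapping around): 310.5°, 3.3°, 8.0°, 6.1°, 9.1°, 5.3°, 10.4°, 7.3°.
Largest gap = 310.5° ⇒ minimal covering band is its complement: 360° − 310.5° = 49.5°.
Band runs from +137.3° eastward to -173.2°, crossing the antimeridian.

49.5°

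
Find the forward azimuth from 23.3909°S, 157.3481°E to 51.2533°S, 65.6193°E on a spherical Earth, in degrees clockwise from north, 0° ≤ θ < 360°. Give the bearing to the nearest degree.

Δλ = 65.6193 − 157.3481 = -91.7288°.
θ = atan2( sin Δλ · cos φ₂ , cos φ₁ · sin φ₂ − sin φ₁ · cos φ₂ · cos Δλ )
  = atan2(-0.62559, -0.72332) = -139.144° → normalised to [0°, 360°): 220.856°.

221°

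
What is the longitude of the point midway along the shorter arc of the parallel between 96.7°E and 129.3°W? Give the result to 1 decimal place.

163.7°E

Signed shortest Δλ from +96.7° to -129.3° is +134.0°.
Midpoint longitude = +96.7° + (+134.0°)/2 = +96.7° + 67.0° = +163.7°.
(The naïve average (+96.7 + -129.3)/2 = -16.3° is on the wrong side of the globe.)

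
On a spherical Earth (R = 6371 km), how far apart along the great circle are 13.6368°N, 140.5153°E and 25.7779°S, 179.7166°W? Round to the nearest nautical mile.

Δλ = -179.7166 − 140.5153 = -320.2319°; wrapped into (−180°, 180°]: 39.7681°.
Δφ = -25.7779 − 13.6368 = -39.4147°.
a = sin²(Δφ/2) + cos φ₁ · cos φ₂ · sin²(Δλ/2) = 0.214947.
c = 2·atan2(√a, √(1−a)) = 0.96416 rad → d = 6371·c ≈ 6142.66 km ≈ 3316.77 nmi.

3317 nmi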